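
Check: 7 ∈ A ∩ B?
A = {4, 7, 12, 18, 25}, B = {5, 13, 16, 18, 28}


A = {4, 7, 12, 18, 25}, B = {5, 13, 16, 18, 28}
A ∩ B = elements in both A and B
A ∩ B = {18}
Checking if 7 ∈ A ∩ B
7 is not in A ∩ B → False

7 ∉ A ∩ B


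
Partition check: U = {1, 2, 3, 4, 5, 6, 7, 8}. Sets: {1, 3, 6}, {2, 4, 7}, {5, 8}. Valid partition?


A partition requires: (1) non-empty parts, (2) pairwise disjoint, (3) union = U
Parts: {1, 3, 6}, {2, 4, 7}, {5, 8}
Union of parts: {1, 2, 3, 4, 5, 6, 7, 8}
U = {1, 2, 3, 4, 5, 6, 7, 8}
All non-empty? True
Pairwise disjoint? True
Covers U? True

Yes, valid partition


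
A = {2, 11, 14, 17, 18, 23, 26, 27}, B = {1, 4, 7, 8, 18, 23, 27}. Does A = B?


Two sets are equal iff they have exactly the same elements.
A = {2, 11, 14, 17, 18, 23, 26, 27}
B = {1, 4, 7, 8, 18, 23, 27}
Differences: {1, 2, 4, 7, 8, 11, 14, 17, 26}
A ≠ B

No, A ≠ B


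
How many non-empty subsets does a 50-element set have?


Total subsets = 2^n = 2^50 = 1125899906842624
Non-empty subsets exclude the empty set: 2^n - 1
= 1125899906842624 - 1
= 1125899906842623

Number of non-empty subsets = 1125899906842623


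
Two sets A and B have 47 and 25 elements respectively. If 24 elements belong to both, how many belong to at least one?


|A ∪ B| = |A| + |B| - |A ∩ B|
= 47 + 25 - 24
= 48

|A ∪ B| = 48


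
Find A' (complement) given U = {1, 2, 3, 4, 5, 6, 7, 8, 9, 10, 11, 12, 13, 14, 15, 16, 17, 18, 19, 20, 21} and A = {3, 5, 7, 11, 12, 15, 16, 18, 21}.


Aᶜ = U \ A = elements in U but not in A
U = {1, 2, 3, 4, 5, 6, 7, 8, 9, 10, 11, 12, 13, 14, 15, 16, 17, 18, 19, 20, 21}
A = {3, 5, 7, 11, 12, 15, 16, 18, 21}
Aᶜ = {1, 2, 4, 6, 8, 9, 10, 13, 14, 17, 19, 20}

Aᶜ = {1, 2, 4, 6, 8, 9, 10, 13, 14, 17, 19, 20}


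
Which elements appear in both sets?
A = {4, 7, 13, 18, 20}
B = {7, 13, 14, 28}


A ∩ B = elements in both A and B
A = {4, 7, 13, 18, 20}
B = {7, 13, 14, 28}
A ∩ B = {7, 13}

A ∩ B = {7, 13}


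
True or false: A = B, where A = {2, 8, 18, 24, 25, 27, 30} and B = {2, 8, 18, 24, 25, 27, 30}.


Two sets are equal iff they have exactly the same elements.
A = {2, 8, 18, 24, 25, 27, 30}
B = {2, 8, 18, 24, 25, 27, 30}
Same elements → A = B

Yes, A = B


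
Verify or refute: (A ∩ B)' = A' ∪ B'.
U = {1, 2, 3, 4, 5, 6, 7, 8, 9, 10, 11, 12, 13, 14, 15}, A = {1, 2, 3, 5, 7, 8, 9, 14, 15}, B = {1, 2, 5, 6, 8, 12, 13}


LHS: A ∩ B = {1, 2, 5, 8}
(A ∩ B)' = U \ (A ∩ B) = {3, 4, 6, 7, 9, 10, 11, 12, 13, 14, 15}
A' = {4, 6, 10, 11, 12, 13}, B' = {3, 4, 7, 9, 10, 11, 14, 15}
Claimed RHS: A' ∪ B' = {3, 4, 6, 7, 9, 10, 11, 12, 13, 14, 15}
Identity is VALID: LHS = RHS = {3, 4, 6, 7, 9, 10, 11, 12, 13, 14, 15} ✓

Identity is valid. (A ∩ B)' = A' ∪ B' = {3, 4, 6, 7, 9, 10, 11, 12, 13, 14, 15}


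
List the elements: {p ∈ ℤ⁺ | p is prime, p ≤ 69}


Checking each candidate:
Condition: primes ≤ 69
Result = {2, 3, 5, 7, 11, 13, 17, 19, 23, 29, 31, 37, 41, 43, 47, 53, 59, 61, 67}

{2, 3, 5, 7, 11, 13, 17, 19, 23, 29, 31, 37, 41, 43, 47, 53, 59, 61, 67}


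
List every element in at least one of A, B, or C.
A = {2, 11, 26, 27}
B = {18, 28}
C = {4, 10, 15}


A ∪ B = {2, 11, 18, 26, 27, 28}
(A ∪ B) ∪ C = {2, 4, 10, 11, 15, 18, 26, 27, 28}

A ∪ B ∪ C = {2, 4, 10, 11, 15, 18, 26, 27, 28}


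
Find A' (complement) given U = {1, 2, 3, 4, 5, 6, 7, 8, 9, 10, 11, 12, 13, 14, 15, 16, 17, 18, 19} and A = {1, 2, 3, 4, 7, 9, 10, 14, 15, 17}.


Aᶜ = U \ A = elements in U but not in A
U = {1, 2, 3, 4, 5, 6, 7, 8, 9, 10, 11, 12, 13, 14, 15, 16, 17, 18, 19}
A = {1, 2, 3, 4, 7, 9, 10, 14, 15, 17}
Aᶜ = {5, 6, 8, 11, 12, 13, 16, 18, 19}

Aᶜ = {5, 6, 8, 11, 12, 13, 16, 18, 19}


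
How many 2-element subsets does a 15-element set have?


C(n,k) = n! / (k!(n-k)!)
C(15,2) = 15! / (2!13!)
= 105

C(15,2) = 105


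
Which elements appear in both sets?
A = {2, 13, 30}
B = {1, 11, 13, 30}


A ∩ B = elements in both A and B
A = {2, 13, 30}
B = {1, 11, 13, 30}
A ∩ B = {13, 30}

A ∩ B = {13, 30}


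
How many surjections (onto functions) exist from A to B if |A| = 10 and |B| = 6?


n = |A| = 10, k = |B| = 6. Surjections via inclusion-exclusion:
S(n,k) = Σ(-1)^i × C(k,i) × (k-i)^n, i=0 to k
i=0: (-1)^0×C(6,0)×6^10 = 60466176
i=1: (-1)^1×C(6,1)×5^10 = -58593750
i=2: (-1)^2×C(6,2)×4^10 = 15728640
i=3: (-1)^3×C(6,3)×3^10 = -1180980
i=4: (-1)^4×C(6,4)×2^10 = 15360
i=5: (-1)^5×C(6,5)×1^10 = -6
i=6: (-1)^6×C(6,6)×0^10 = 0
Total = 16435440

Number of surjections = 16435440


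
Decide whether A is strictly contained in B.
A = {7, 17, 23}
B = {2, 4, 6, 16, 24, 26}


A ⊂ B requires: A ⊆ B AND A ≠ B.
A ⊆ B? No
A ⊄ B, so A is not a proper subset.

No, A is not a proper subset of B


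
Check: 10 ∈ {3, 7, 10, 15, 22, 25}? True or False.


A = {3, 7, 10, 15, 22, 25}
Checking if 10 is in A
10 is in A → True

10 ∈ A


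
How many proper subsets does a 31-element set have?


Total subsets = 2^n = 2^31 = 2147483648
Proper subsets exclude the set itself: 2^n - 1
= 2147483648 - 1
= 2147483647

Number of proper subsets = 2147483647


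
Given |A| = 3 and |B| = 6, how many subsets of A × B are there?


A relation from A to B is any subset of A × B.
|A × B| = 3 × 6 = 18
# relations = 2^|A × B| = 2^18 = 262144

Number of relations = 262144


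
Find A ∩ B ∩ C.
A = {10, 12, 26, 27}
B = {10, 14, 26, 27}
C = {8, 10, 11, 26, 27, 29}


A ∩ B = {10, 26, 27}
(A ∩ B) ∩ C = {10, 26, 27}

A ∩ B ∩ C = {10, 26, 27}


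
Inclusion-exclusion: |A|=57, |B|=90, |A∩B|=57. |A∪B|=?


|A ∪ B| = |A| + |B| - |A ∩ B|
= 57 + 90 - 57
= 90

|A ∪ B| = 90


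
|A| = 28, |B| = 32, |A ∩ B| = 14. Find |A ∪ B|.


|A ∪ B| = |A| + |B| - |A ∩ B|
= 28 + 32 - 14
= 46

|A ∪ B| = 46


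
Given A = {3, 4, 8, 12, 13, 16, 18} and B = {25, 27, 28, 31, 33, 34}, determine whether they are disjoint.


Disjoint means A ∩ B = ∅.
A ∩ B = ∅
A ∩ B = ∅, so A and B are disjoint.

Yes, A and B are disjoint


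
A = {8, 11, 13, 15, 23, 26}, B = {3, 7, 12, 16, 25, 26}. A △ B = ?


A △ B = (A \ B) ∪ (B \ A) = elements in exactly one of A or B
A \ B = {8, 11, 13, 15, 23}
B \ A = {3, 7, 12, 16, 25}
A △ B = {3, 7, 8, 11, 12, 13, 15, 16, 23, 25}

A △ B = {3, 7, 8, 11, 12, 13, 15, 16, 23, 25}


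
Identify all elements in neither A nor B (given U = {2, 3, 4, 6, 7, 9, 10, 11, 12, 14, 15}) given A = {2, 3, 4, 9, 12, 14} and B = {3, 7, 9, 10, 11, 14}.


A = {2, 3, 4, 9, 12, 14}
B = {3, 7, 9, 10, 11, 14}
Region: in neither A nor B (given U = {2, 3, 4, 6, 7, 9, 10, 11, 12, 14, 15})
Elements: {6, 15}

Elements in neither A nor B (given U = {2, 3, 4, 6, 7, 9, 10, 11, 12, 14, 15}): {6, 15}


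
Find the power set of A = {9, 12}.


|A| = 2, so |P(A)| = 2^2 = 4
Enumerate subsets by cardinality (0 to 2):
∅, {9}, {12}, {9, 12}

P(A) has 4 subsets: ∅, {9}, {12}, {9, 12}


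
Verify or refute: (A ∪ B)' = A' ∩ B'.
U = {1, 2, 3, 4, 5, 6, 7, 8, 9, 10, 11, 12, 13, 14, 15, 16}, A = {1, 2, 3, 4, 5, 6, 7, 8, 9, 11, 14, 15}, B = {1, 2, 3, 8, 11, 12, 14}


LHS: A ∪ B = {1, 2, 3, 4, 5, 6, 7, 8, 9, 11, 12, 14, 15}
(A ∪ B)' = U \ (A ∪ B) = {10, 13, 16}
A' = {10, 12, 13, 16}, B' = {4, 5, 6, 7, 9, 10, 13, 15, 16}
Claimed RHS: A' ∩ B' = {10, 13, 16}
Identity is VALID: LHS = RHS = {10, 13, 16} ✓

Identity is valid. (A ∪ B)' = A' ∩ B' = {10, 13, 16}


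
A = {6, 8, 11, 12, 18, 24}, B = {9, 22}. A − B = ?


A \ B = elements in A but not in B
A = {6, 8, 11, 12, 18, 24}
B = {9, 22}
Remove from A any elements in B
A \ B = {6, 8, 11, 12, 18, 24}

A \ B = {6, 8, 11, 12, 18, 24}


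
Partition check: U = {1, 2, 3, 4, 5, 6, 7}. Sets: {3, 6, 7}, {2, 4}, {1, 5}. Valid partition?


A partition requires: (1) non-empty parts, (2) pairwise disjoint, (3) union = U
Parts: {3, 6, 7}, {2, 4}, {1, 5}
Union of parts: {1, 2, 3, 4, 5, 6, 7}
U = {1, 2, 3, 4, 5, 6, 7}
All non-empty? True
Pairwise disjoint? True
Covers U? True

Yes, valid partition


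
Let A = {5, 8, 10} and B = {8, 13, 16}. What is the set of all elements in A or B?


A ∪ B = all elements in A or B (or both)
A = {5, 8, 10}
B = {8, 13, 16}
A ∪ B = {5, 8, 10, 13, 16}

A ∪ B = {5, 8, 10, 13, 16}


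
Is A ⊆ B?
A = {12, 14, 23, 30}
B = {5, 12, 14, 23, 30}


A ⊆ B means every element of A is in B.
All elements of A are in B.
So A ⊆ B.

Yes, A ⊆ B


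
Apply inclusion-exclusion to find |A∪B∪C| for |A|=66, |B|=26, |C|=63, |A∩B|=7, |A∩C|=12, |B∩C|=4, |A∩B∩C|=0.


|A∪B∪C| = |A|+|B|+|C| - |A∩B|-|A∩C|-|B∩C| + |A∩B∩C|
= 66+26+63 - 7-12-4 + 0
= 155 - 23 + 0
= 132

|A ∪ B ∪ C| = 132


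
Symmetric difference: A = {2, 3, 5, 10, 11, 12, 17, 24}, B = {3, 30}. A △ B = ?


A △ B = (A \ B) ∪ (B \ A) = elements in exactly one of A or B
A \ B = {2, 5, 10, 11, 12, 17, 24}
B \ A = {30}
A △ B = {2, 5, 10, 11, 12, 17, 24, 30}

A △ B = {2, 5, 10, 11, 12, 17, 24, 30}


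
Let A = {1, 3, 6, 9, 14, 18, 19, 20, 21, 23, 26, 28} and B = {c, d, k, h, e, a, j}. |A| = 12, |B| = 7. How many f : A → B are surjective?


n = |A| = 12, k = |B| = 7. Surjections via inclusion-exclusion:
S(n,k) = Σ(-1)^i × C(k,i) × (k-i)^n, i=0 to k
i=0: (-1)^0×C(7,0)×7^12 = 13841287201
i=1: (-1)^1×C(7,1)×6^12 = -15237476352
i=2: (-1)^2×C(7,2)×5^12 = 5126953125
i=3: (-1)^3×C(7,3)×4^12 = -587202560
i=4: (-1)^4×C(7,4)×3^12 = 18600435
i=5: (-1)^5×C(7,5)×2^12 = -86016
i=6: (-1)^6×C(7,6)×1^12 = 7
i=7: (-1)^7×C(7,7)×0^12 = 0
Total = 3162075840

Number of surjections = 3162075840


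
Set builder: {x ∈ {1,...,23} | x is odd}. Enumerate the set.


Checking each candidate:
Condition: odd numbers in {1,...,23}
Result = {1, 3, 5, 7, 9, 11, 13, 15, 17, 19, 21, 23}

{1, 3, 5, 7, 9, 11, 13, 15, 17, 19, 21, 23}


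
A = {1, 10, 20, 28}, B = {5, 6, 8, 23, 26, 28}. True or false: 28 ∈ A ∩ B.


A = {1, 10, 20, 28}, B = {5, 6, 8, 23, 26, 28}
A ∩ B = elements in both A and B
A ∩ B = {28}
Checking if 28 ∈ A ∩ B
28 is in A ∩ B → True

28 ∈ A ∩ B


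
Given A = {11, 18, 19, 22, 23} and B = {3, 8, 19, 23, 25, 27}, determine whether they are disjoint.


Disjoint means A ∩ B = ∅.
A ∩ B = {19, 23}
A ∩ B ≠ ∅, so A and B are NOT disjoint.

No, A and B are not disjoint (A ∩ B = {19, 23})


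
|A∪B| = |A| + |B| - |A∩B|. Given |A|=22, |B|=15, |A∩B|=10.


|A ∪ B| = |A| + |B| - |A ∩ B|
= 22 + 15 - 10
= 27

|A ∪ B| = 27


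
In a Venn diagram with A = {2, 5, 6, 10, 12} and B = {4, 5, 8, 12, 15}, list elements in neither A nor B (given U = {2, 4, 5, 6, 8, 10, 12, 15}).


A = {2, 5, 6, 10, 12}
B = {4, 5, 8, 12, 15}
Region: in neither A nor B (given U = {2, 4, 5, 6, 8, 10, 12, 15})
Elements: ∅

Elements in neither A nor B (given U = {2, 4, 5, 6, 8, 10, 12, 15}): ∅


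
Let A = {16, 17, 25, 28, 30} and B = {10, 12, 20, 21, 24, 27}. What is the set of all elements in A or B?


A ∪ B = all elements in A or B (or both)
A = {16, 17, 25, 28, 30}
B = {10, 12, 20, 21, 24, 27}
A ∪ B = {10, 12, 16, 17, 20, 21, 24, 25, 27, 28, 30}

A ∪ B = {10, 12, 16, 17, 20, 21, 24, 25, 27, 28, 30}


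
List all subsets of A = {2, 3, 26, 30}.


|A| = 4, so |P(A)| = 2^4 = 16
Enumerate subsets by cardinality (0 to 4):
∅, {2}, {3}, {26}, {30}, {2, 3}, {2, 26}, {2, 30}, {3, 26}, {3, 30}, {26, 30}, {2, 3, 26}, {2, 3, 30}, {2, 26, 30}, {3, 26, 30}, {2, 3, 26, 30}

P(A) has 16 subsets: ∅, {2}, {3}, {26}, {30}, {2, 3}, {2, 26}, {2, 30}, {3, 26}, {3, 30}, {26, 30}, {2, 3, 26}, {2, 3, 30}, {2, 26, 30}, {3, 26, 30}, {2, 3, 26, 30}


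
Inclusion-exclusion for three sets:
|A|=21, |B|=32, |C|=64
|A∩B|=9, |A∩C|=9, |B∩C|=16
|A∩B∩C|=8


|A∪B∪C| = |A|+|B|+|C| - |A∩B|-|A∩C|-|B∩C| + |A∩B∩C|
= 21+32+64 - 9-9-16 + 8
= 117 - 34 + 8
= 91

|A ∪ B ∪ C| = 91


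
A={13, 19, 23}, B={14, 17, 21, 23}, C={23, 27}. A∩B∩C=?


A ∩ B = {23}
(A ∩ B) ∩ C = {23}

A ∩ B ∩ C = {23}


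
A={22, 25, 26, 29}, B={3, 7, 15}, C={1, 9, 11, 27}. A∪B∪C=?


A ∪ B = {3, 7, 15, 22, 25, 26, 29}
(A ∪ B) ∪ C = {1, 3, 7, 9, 11, 15, 22, 25, 26, 27, 29}

A ∪ B ∪ C = {1, 3, 7, 9, 11, 15, 22, 25, 26, 27, 29}


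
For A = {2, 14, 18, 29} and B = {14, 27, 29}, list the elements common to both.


A ∩ B = elements in both A and B
A = {2, 14, 18, 29}
B = {14, 27, 29}
A ∩ B = {14, 29}

A ∩ B = {14, 29}


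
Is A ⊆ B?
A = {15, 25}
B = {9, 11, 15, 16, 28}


A ⊆ B means every element of A is in B.
Elements in A not in B: {25}
So A ⊄ B.

No, A ⊄ B


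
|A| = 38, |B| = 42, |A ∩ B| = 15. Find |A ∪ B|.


|A ∪ B| = |A| + |B| - |A ∩ B|
= 38 + 42 - 15
= 65

|A ∪ B| = 65


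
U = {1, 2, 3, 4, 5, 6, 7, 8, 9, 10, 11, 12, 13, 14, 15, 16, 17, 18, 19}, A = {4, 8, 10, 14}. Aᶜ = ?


Aᶜ = U \ A = elements in U but not in A
U = {1, 2, 3, 4, 5, 6, 7, 8, 9, 10, 11, 12, 13, 14, 15, 16, 17, 18, 19}
A = {4, 8, 10, 14}
Aᶜ = {1, 2, 3, 5, 6, 7, 9, 11, 12, 13, 15, 16, 17, 18, 19}

Aᶜ = {1, 2, 3, 5, 6, 7, 9, 11, 12, 13, 15, 16, 17, 18, 19}


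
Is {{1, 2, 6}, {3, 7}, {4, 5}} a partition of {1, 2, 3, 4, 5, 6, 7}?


A partition requires: (1) non-empty parts, (2) pairwise disjoint, (3) union = U
Parts: {1, 2, 6}, {3, 7}, {4, 5}
Union of parts: {1, 2, 3, 4, 5, 6, 7}
U = {1, 2, 3, 4, 5, 6, 7}
All non-empty? True
Pairwise disjoint? True
Covers U? True

Yes, valid partition


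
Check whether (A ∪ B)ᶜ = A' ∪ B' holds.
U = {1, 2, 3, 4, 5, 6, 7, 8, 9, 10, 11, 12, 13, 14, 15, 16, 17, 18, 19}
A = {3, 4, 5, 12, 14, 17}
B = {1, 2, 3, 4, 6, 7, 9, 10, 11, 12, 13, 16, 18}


LHS: A ∪ B = {1, 2, 3, 4, 5, 6, 7, 9, 10, 11, 12, 13, 14, 16, 17, 18}
(A ∪ B)' = U \ (A ∪ B) = {8, 15, 19}
A' = {1, 2, 6, 7, 8, 9, 10, 11, 13, 15, 16, 18, 19}, B' = {5, 8, 14, 15, 17, 19}
Claimed RHS: A' ∪ B' = {1, 2, 5, 6, 7, 8, 9, 10, 11, 13, 14, 15, 16, 17, 18, 19}
Identity is INVALID: LHS = {8, 15, 19} but the RHS claimed here equals {1, 2, 5, 6, 7, 8, 9, 10, 11, 13, 14, 15, 16, 17, 18, 19}. The correct form is (A ∪ B)' = A' ∩ B'.

Identity is invalid: (A ∪ B)' = {8, 15, 19} but A' ∪ B' = {1, 2, 5, 6, 7, 8, 9, 10, 11, 13, 14, 15, 16, 17, 18, 19}. The correct De Morgan law is (A ∪ B)' = A' ∩ B'.


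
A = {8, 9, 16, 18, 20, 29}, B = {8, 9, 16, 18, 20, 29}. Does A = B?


Two sets are equal iff they have exactly the same elements.
A = {8, 9, 16, 18, 20, 29}
B = {8, 9, 16, 18, 20, 29}
Same elements → A = B

Yes, A = B


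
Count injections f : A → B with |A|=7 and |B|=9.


An injection sends each of |A| = 7 inputs to a distinct output in B.
# injections = |B|·(|B|-1)·…·(|B|-|A|+1) = 9! / (9 - 7)!
= 9 × 8 × 7 × 6 × 5 × 4 × 3
= 181440

Number of injections = 181440


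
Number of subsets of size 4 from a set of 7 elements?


C(n,k) = n! / (k!(n-k)!)
C(7,4) = 7! / (4!3!)
= 35

C(7,4) = 35


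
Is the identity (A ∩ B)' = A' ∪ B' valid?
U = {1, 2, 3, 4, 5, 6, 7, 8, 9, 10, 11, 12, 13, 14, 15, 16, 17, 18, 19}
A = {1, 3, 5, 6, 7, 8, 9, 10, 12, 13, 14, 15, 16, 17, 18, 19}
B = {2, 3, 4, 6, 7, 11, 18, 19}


LHS: A ∩ B = {3, 6, 7, 18, 19}
(A ∩ B)' = U \ (A ∩ B) = {1, 2, 4, 5, 8, 9, 10, 11, 12, 13, 14, 15, 16, 17}
A' = {2, 4, 11}, B' = {1, 5, 8, 9, 10, 12, 13, 14, 15, 16, 17}
Claimed RHS: A' ∪ B' = {1, 2, 4, 5, 8, 9, 10, 11, 12, 13, 14, 15, 16, 17}
Identity is VALID: LHS = RHS = {1, 2, 4, 5, 8, 9, 10, 11, 12, 13, 14, 15, 16, 17} ✓

Identity is valid. (A ∩ B)' = A' ∪ B' = {1, 2, 4, 5, 8, 9, 10, 11, 12, 13, 14, 15, 16, 17}


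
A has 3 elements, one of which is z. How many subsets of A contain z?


Subsets of A containing z correspond to subsets of A \ {z}, which has 2 elements.
Count = 2^(n-1) = 2^2
= 4

Number of subsets containing z = 4


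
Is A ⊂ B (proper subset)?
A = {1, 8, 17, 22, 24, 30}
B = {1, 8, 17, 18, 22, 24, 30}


A ⊂ B requires: A ⊆ B AND A ≠ B.
A ⊆ B? Yes
A = B? No
A ⊂ B: Yes (A is a proper subset of B)

Yes, A ⊂ B


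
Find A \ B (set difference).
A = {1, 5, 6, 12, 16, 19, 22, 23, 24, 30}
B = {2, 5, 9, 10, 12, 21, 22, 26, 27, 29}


A \ B = elements in A but not in B
A = {1, 5, 6, 12, 16, 19, 22, 23, 24, 30}
B = {2, 5, 9, 10, 12, 21, 22, 26, 27, 29}
Remove from A any elements in B
A \ B = {1, 6, 16, 19, 23, 24, 30}

A \ B = {1, 6, 16, 19, 23, 24, 30}


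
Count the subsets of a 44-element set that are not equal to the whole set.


Total subsets = 2^n = 2^44 = 17592186044416
Proper subsets exclude the set itself: 2^n - 1
= 17592186044416 - 1
= 17592186044415

Number of proper subsets = 17592186044415


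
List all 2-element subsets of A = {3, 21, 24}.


|A| = 3, so A has C(3,2) = 3 subsets of size 2.
Enumerate by choosing 2 elements from A at a time:
{3, 21}, {3, 24}, {21, 24}

2-element subsets (3 total): {3, 21}, {3, 24}, {21, 24}


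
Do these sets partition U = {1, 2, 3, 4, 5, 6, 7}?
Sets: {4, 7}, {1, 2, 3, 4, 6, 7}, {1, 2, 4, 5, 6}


A partition requires: (1) non-empty parts, (2) pairwise disjoint, (3) union = U
Parts: {4, 7}, {1, 2, 3, 4, 6, 7}, {1, 2, 4, 5, 6}
Union of parts: {1, 2, 3, 4, 5, 6, 7}
U = {1, 2, 3, 4, 5, 6, 7}
All non-empty? True
Pairwise disjoint? False
Covers U? True

No, not a valid partition


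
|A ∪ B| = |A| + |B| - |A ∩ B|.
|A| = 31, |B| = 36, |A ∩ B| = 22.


|A ∪ B| = |A| + |B| - |A ∩ B|
= 31 + 36 - 22
= 45

|A ∪ B| = 45


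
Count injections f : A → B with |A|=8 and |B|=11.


An injection sends each of |A| = 8 inputs to a distinct output in B.
# injections = |B|·(|B|-1)·…·(|B|-|A|+1) = 11! / (11 - 8)!
= 11 × 10 × 9 × 8 × 7 × 6 × 5 × 4
= 6652800

Number of injections = 6652800


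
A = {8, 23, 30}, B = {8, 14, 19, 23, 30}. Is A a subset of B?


A ⊆ B means every element of A is in B.
All elements of A are in B.
So A ⊆ B.

Yes, A ⊆ B


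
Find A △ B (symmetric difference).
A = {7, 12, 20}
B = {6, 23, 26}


A △ B = (A \ B) ∪ (B \ A) = elements in exactly one of A or B
A \ B = {7, 12, 20}
B \ A = {6, 23, 26}
A △ B = {6, 7, 12, 20, 23, 26}

A △ B = {6, 7, 12, 20, 23, 26}


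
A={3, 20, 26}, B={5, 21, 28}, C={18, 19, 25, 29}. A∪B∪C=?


A ∪ B = {3, 5, 20, 21, 26, 28}
(A ∪ B) ∪ C = {3, 5, 18, 19, 20, 21, 25, 26, 28, 29}

A ∪ B ∪ C = {3, 5, 18, 19, 20, 21, 25, 26, 28, 29}


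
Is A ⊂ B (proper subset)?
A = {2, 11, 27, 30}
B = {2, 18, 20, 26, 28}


A ⊂ B requires: A ⊆ B AND A ≠ B.
A ⊆ B? No
A ⊄ B, so A is not a proper subset.

No, A is not a proper subset of B


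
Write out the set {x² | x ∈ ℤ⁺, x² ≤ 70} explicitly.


Checking each candidate:
Condition: positive perfect squares ≤ 70
Result = {1, 4, 9, 16, 25, 36, 49, 64}

{1, 4, 9, 16, 25, 36, 49, 64}


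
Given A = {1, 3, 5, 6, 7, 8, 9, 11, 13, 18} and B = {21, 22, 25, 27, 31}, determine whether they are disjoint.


Disjoint means A ∩ B = ∅.
A ∩ B = ∅
A ∩ B = ∅, so A and B are disjoint.

Yes, A and B are disjoint


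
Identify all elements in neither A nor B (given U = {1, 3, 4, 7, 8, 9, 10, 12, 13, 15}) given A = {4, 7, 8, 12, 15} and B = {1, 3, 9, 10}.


A = {4, 7, 8, 12, 15}
B = {1, 3, 9, 10}
Region: in neither A nor B (given U = {1, 3, 4, 7, 8, 9, 10, 12, 13, 15})
Elements: {13}

Elements in neither A nor B (given U = {1, 3, 4, 7, 8, 9, 10, 12, 13, 15}): {13}


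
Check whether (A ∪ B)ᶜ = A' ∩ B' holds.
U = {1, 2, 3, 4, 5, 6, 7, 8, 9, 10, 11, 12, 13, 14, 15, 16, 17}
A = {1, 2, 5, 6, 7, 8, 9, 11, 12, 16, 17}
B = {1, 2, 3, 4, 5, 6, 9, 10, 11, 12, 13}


LHS: A ∪ B = {1, 2, 3, 4, 5, 6, 7, 8, 9, 10, 11, 12, 13, 16, 17}
(A ∪ B)' = U \ (A ∪ B) = {14, 15}
A' = {3, 4, 10, 13, 14, 15}, B' = {7, 8, 14, 15, 16, 17}
Claimed RHS: A' ∩ B' = {14, 15}
Identity is VALID: LHS = RHS = {14, 15} ✓

Identity is valid. (A ∪ B)' = A' ∩ B' = {14, 15}


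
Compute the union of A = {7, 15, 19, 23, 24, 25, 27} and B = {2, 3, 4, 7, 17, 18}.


A ∪ B = all elements in A or B (or both)
A = {7, 15, 19, 23, 24, 25, 27}
B = {2, 3, 4, 7, 17, 18}
A ∪ B = {2, 3, 4, 7, 15, 17, 18, 19, 23, 24, 25, 27}

A ∪ B = {2, 3, 4, 7, 15, 17, 18, 19, 23, 24, 25, 27}


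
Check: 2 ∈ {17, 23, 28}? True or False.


A = {17, 23, 28}
Checking if 2 is in A
2 is not in A → False

2 ∉ A


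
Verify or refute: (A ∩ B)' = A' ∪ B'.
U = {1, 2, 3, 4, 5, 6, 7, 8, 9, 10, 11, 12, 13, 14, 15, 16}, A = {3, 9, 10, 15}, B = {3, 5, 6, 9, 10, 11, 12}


LHS: A ∩ B = {3, 9, 10}
(A ∩ B)' = U \ (A ∩ B) = {1, 2, 4, 5, 6, 7, 8, 11, 12, 13, 14, 15, 16}
A' = {1, 2, 4, 5, 6, 7, 8, 11, 12, 13, 14, 16}, B' = {1, 2, 4, 7, 8, 13, 14, 15, 16}
Claimed RHS: A' ∪ B' = {1, 2, 4, 5, 6, 7, 8, 11, 12, 13, 14, 15, 16}
Identity is VALID: LHS = RHS = {1, 2, 4, 5, 6, 7, 8, 11, 12, 13, 14, 15, 16} ✓

Identity is valid. (A ∩ B)' = A' ∪ B' = {1, 2, 4, 5, 6, 7, 8, 11, 12, 13, 14, 15, 16}


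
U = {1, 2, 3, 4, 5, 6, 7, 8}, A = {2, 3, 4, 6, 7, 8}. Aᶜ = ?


Aᶜ = U \ A = elements in U but not in A
U = {1, 2, 3, 4, 5, 6, 7, 8}
A = {2, 3, 4, 6, 7, 8}
Aᶜ = {1, 5}

Aᶜ = {1, 5}


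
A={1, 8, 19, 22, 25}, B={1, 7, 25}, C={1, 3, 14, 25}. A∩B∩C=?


A ∩ B = {1, 25}
(A ∩ B) ∩ C = {1, 25}

A ∩ B ∩ C = {1, 25}


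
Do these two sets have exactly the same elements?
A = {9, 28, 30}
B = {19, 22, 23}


Two sets are equal iff they have exactly the same elements.
A = {9, 28, 30}
B = {19, 22, 23}
Differences: {9, 19, 22, 23, 28, 30}
A ≠ B

No, A ≠ B


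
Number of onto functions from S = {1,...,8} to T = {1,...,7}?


n = |S| = 8, k = |T| = 7. Surjections via inclusion-exclusion:
S(n,k) = Σ(-1)^i × C(k,i) × (k-i)^n, i=0 to k
i=0: (-1)^0×C(7,0)×7^8 = 5764801
i=1: (-1)^1×C(7,1)×6^8 = -11757312
i=2: (-1)^2×C(7,2)×5^8 = 8203125
i=3: (-1)^3×C(7,3)×4^8 = -2293760
i=4: (-1)^4×C(7,4)×3^8 = 229635
i=5: (-1)^5×C(7,5)×2^8 = -5376
i=6: (-1)^6×C(7,6)×1^8 = 7
i=7: (-1)^7×C(7,7)×0^8 = 0
Total = 141120

Number of surjections = 141120


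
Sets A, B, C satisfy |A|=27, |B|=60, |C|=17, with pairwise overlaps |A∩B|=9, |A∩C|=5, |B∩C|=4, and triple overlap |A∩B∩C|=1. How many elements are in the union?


|A∪B∪C| = |A|+|B|+|C| - |A∩B|-|A∩C|-|B∩C| + |A∩B∩C|
= 27+60+17 - 9-5-4 + 1
= 104 - 18 + 1
= 87

|A ∪ B ∪ C| = 87


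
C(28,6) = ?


C(n,k) = n! / (k!(n-k)!)
C(28,6) = 28! / (6!22!)
= 376740

C(28,6) = 376740


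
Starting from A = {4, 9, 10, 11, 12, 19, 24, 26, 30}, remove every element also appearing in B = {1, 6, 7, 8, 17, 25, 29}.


A \ B = elements in A but not in B
A = {4, 9, 10, 11, 12, 19, 24, 26, 30}
B = {1, 6, 7, 8, 17, 25, 29}
Remove from A any elements in B
A \ B = {4, 9, 10, 11, 12, 19, 24, 26, 30}

A \ B = {4, 9, 10, 11, 12, 19, 24, 26, 30}


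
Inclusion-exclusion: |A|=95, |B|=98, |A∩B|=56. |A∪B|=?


|A ∪ B| = |A| + |B| - |A ∩ B|
= 95 + 98 - 56
= 137

|A ∪ B| = 137


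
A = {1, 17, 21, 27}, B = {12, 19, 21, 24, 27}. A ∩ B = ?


A ∩ B = elements in both A and B
A = {1, 17, 21, 27}
B = {12, 19, 21, 24, 27}
A ∩ B = {21, 27}

A ∩ B = {21, 27}


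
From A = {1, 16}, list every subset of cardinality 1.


|A| = 2, so A has C(2,1) = 2 subsets of size 1.
Enumerate by choosing 1 elements from A at a time:
{1}, {16}

1-element subsets (2 total): {1}, {16}


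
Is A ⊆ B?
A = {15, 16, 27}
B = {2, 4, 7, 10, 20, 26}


A ⊆ B means every element of A is in B.
Elements in A not in B: {15, 16, 27}
So A ⊄ B.

No, A ⊄ B


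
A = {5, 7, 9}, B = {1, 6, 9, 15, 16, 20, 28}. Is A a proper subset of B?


A ⊂ B requires: A ⊆ B AND A ≠ B.
A ⊆ B? No
A ⊄ B, so A is not a proper subset.

No, A is not a proper subset of B


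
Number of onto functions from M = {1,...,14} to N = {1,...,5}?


n = |M| = 14, k = |N| = 5. Surjections via inclusion-exclusion:
S(n,k) = Σ(-1)^i × C(k,i) × (k-i)^n, i=0 to k
i=0: (-1)^0×C(5,0)×5^14 = 6103515625
i=1: (-1)^1×C(5,1)×4^14 = -1342177280
i=2: (-1)^2×C(5,2)×3^14 = 47829690
i=3: (-1)^3×C(5,3)×2^14 = -163840
i=4: (-1)^4×C(5,4)×1^14 = 5
i=5: (-1)^5×C(5,5)×0^14 = 0
Total = 4809004200

Number of surjections = 4809004200


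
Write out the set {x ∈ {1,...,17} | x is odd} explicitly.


Checking each candidate:
Condition: odd numbers in {1,...,17}
Result = {1, 3, 5, 7, 9, 11, 13, 15, 17}

{1, 3, 5, 7, 9, 11, 13, 15, 17}


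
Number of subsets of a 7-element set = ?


Number of subsets = 2^n
= 2^7
= 128

|P(A)| = 128


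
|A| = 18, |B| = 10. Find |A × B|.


|A × B| = |A| × |B|
= 18 × 10
= 180

|A × B| = 180


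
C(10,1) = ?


C(n,k) = n! / (k!(n-k)!)
C(10,1) = 10! / (1!9!)
= 10

C(10,1) = 10


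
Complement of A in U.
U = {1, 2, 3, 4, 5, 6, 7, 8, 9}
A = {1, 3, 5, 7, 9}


Aᶜ = U \ A = elements in U but not in A
U = {1, 2, 3, 4, 5, 6, 7, 8, 9}
A = {1, 3, 5, 7, 9}
Aᶜ = {2, 4, 6, 8}

Aᶜ = {2, 4, 6, 8}


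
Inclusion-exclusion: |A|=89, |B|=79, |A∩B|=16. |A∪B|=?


|A ∪ B| = |A| + |B| - |A ∩ B|
= 89 + 79 - 16
= 152

|A ∪ B| = 152


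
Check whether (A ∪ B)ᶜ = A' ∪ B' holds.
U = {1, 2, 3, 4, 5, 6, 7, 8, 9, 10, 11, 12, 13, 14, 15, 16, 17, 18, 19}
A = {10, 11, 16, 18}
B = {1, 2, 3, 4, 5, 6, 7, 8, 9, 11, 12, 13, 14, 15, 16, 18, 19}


LHS: A ∪ B = {1, 2, 3, 4, 5, 6, 7, 8, 9, 10, 11, 12, 13, 14, 15, 16, 18, 19}
(A ∪ B)' = U \ (A ∪ B) = {17}
A' = {1, 2, 3, 4, 5, 6, 7, 8, 9, 12, 13, 14, 15, 17, 19}, B' = {10, 17}
Claimed RHS: A' ∪ B' = {1, 2, 3, 4, 5, 6, 7, 8, 9, 10, 12, 13, 14, 15, 17, 19}
Identity is INVALID: LHS = {17} but the RHS claimed here equals {1, 2, 3, 4, 5, 6, 7, 8, 9, 10, 12, 13, 14, 15, 17, 19}. The correct form is (A ∪ B)' = A' ∩ B'.

Identity is invalid: (A ∪ B)' = {17} but A' ∪ B' = {1, 2, 3, 4, 5, 6, 7, 8, 9, 10, 12, 13, 14, 15, 17, 19}. The correct De Morgan law is (A ∪ B)' = A' ∩ B'.


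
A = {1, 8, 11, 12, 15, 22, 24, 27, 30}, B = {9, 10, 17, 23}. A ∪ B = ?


A ∪ B = all elements in A or B (or both)
A = {1, 8, 11, 12, 15, 22, 24, 27, 30}
B = {9, 10, 17, 23}
A ∪ B = {1, 8, 9, 10, 11, 12, 15, 17, 22, 23, 24, 27, 30}

A ∪ B = {1, 8, 9, 10, 11, 12, 15, 17, 22, 23, 24, 27, 30}


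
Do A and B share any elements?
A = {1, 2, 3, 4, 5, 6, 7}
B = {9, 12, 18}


Disjoint means A ∩ B = ∅.
A ∩ B = ∅
A ∩ B = ∅, so A and B are disjoint.

No — A and B share no elements (A ∩ B = ∅), so they are disjoint


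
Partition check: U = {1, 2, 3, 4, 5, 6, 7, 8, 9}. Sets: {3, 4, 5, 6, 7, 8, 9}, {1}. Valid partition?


A partition requires: (1) non-empty parts, (2) pairwise disjoint, (3) union = U
Parts: {3, 4, 5, 6, 7, 8, 9}, {1}
Union of parts: {1, 3, 4, 5, 6, 7, 8, 9}
U = {1, 2, 3, 4, 5, 6, 7, 8, 9}
All non-empty? True
Pairwise disjoint? True
Covers U? False

No, not a valid partition


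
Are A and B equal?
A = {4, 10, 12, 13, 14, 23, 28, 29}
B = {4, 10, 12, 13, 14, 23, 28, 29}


Two sets are equal iff they have exactly the same elements.
A = {4, 10, 12, 13, 14, 23, 28, 29}
B = {4, 10, 12, 13, 14, 23, 28, 29}
Same elements → A = B

Yes, A = B


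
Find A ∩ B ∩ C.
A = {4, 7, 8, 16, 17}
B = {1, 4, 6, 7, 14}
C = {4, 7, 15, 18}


A ∩ B = {4, 7}
(A ∩ B) ∩ C = {4, 7}

A ∩ B ∩ C = {4, 7}


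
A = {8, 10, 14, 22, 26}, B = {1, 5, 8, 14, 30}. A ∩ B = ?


A ∩ B = elements in both A and B
A = {8, 10, 14, 22, 26}
B = {1, 5, 8, 14, 30}
A ∩ B = {8, 14}

A ∩ B = {8, 14}


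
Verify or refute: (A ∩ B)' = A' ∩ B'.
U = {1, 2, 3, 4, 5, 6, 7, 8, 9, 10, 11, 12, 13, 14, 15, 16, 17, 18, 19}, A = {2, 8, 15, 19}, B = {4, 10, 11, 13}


LHS: A ∩ B = ∅
(A ∩ B)' = U \ (A ∩ B) = {1, 2, 3, 4, 5, 6, 7, 8, 9, 10, 11, 12, 13, 14, 15, 16, 17, 18, 19}
A' = {1, 3, 4, 5, 6, 7, 9, 10, 11, 12, 13, 14, 16, 17, 18}, B' = {1, 2, 3, 5, 6, 7, 8, 9, 12, 14, 15, 16, 17, 18, 19}
Claimed RHS: A' ∩ B' = {1, 3, 5, 6, 7, 9, 12, 14, 16, 17, 18}
Identity is INVALID: LHS = {1, 2, 3, 4, 5, 6, 7, 8, 9, 10, 11, 12, 13, 14, 15, 16, 17, 18, 19} but the RHS claimed here equals {1, 3, 5, 6, 7, 9, 12, 14, 16, 17, 18}. The correct form is (A ∩ B)' = A' ∪ B'.

Identity is invalid: (A ∩ B)' = {1, 2, 3, 4, 5, 6, 7, 8, 9, 10, 11, 12, 13, 14, 15, 16, 17, 18, 19} but A' ∩ B' = {1, 3, 5, 6, 7, 9, 12, 14, 16, 17, 18}. The correct De Morgan law is (A ∩ B)' = A' ∪ B'.


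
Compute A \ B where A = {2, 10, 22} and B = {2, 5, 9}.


A \ B = elements in A but not in B
A = {2, 10, 22}
B = {2, 5, 9}
Remove from A any elements in B
A \ B = {10, 22}

A \ B = {10, 22}


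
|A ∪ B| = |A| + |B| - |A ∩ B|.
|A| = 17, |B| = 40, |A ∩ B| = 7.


|A ∪ B| = |A| + |B| - |A ∩ B|
= 17 + 40 - 7
= 50

|A ∪ B| = 50


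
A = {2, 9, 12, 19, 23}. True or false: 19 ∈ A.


A = {2, 9, 12, 19, 23}
Checking if 19 is in A
19 is in A → True

19 ∈ A


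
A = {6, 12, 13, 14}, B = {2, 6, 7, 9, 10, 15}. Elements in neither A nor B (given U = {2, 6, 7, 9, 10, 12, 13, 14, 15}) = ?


A = {6, 12, 13, 14}
B = {2, 6, 7, 9, 10, 15}
Region: in neither A nor B (given U = {2, 6, 7, 9, 10, 12, 13, 14, 15})
Elements: ∅

Elements in neither A nor B (given U = {2, 6, 7, 9, 10, 12, 13, 14, 15}): ∅


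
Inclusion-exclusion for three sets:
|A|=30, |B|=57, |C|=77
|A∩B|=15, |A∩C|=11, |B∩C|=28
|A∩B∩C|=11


|A∪B∪C| = |A|+|B|+|C| - |A∩B|-|A∩C|-|B∩C| + |A∩B∩C|
= 30+57+77 - 15-11-28 + 11
= 164 - 54 + 11
= 121

|A ∪ B ∪ C| = 121


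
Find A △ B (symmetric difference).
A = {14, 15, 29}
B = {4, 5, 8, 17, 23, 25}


A △ B = (A \ B) ∪ (B \ A) = elements in exactly one of A or B
A \ B = {14, 15, 29}
B \ A = {4, 5, 8, 17, 23, 25}
A △ B = {4, 5, 8, 14, 15, 17, 23, 25, 29}

A △ B = {4, 5, 8, 14, 15, 17, 23, 25, 29}


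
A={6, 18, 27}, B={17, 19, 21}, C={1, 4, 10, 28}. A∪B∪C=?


A ∪ B = {6, 17, 18, 19, 21, 27}
(A ∪ B) ∪ C = {1, 4, 6, 10, 17, 18, 19, 21, 27, 28}

A ∪ B ∪ C = {1, 4, 6, 10, 17, 18, 19, 21, 27, 28}


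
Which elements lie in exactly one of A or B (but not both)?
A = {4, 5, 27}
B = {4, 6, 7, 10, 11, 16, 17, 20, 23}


A △ B = (A \ B) ∪ (B \ A) = elements in exactly one of A or B
A \ B = {5, 27}
B \ A = {6, 7, 10, 11, 16, 17, 20, 23}
A △ B = {5, 6, 7, 10, 11, 16, 17, 20, 23, 27}

A △ B = {5, 6, 7, 10, 11, 16, 17, 20, 23, 27}


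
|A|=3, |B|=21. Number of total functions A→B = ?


Each of |A| = 3 inputs maps to any of |B| = 21 outputs.
# functions = |B|^|A| = 21^3
= 9261

Number of functions = 9261


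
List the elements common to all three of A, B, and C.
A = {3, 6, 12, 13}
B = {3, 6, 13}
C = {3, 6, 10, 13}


A ∩ B = {3, 6, 13}
(A ∩ B) ∩ C = {3, 6, 13}

A ∩ B ∩ C = {3, 6, 13}


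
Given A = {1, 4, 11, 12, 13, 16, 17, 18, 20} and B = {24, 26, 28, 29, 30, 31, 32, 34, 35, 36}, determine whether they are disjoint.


Disjoint means A ∩ B = ∅.
A ∩ B = ∅
A ∩ B = ∅, so A and B are disjoint.

Yes, A and B are disjoint


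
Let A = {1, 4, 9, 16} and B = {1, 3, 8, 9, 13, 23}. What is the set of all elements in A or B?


A ∪ B = all elements in A or B (or both)
A = {1, 4, 9, 16}
B = {1, 3, 8, 9, 13, 23}
A ∪ B = {1, 3, 4, 8, 9, 13, 16, 23}

A ∪ B = {1, 3, 4, 8, 9, 13, 16, 23}


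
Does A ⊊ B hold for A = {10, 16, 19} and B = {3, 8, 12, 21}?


A ⊂ B requires: A ⊆ B AND A ≠ B.
A ⊆ B? No
A ⊄ B, so A is not a proper subset.

No, A is not a proper subset of B


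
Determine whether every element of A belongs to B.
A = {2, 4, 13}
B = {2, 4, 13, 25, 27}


A ⊆ B means every element of A is in B.
All elements of A are in B.
So A ⊆ B.

Yes, A ⊆ B


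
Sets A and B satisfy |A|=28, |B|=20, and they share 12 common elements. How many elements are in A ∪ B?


|A ∪ B| = |A| + |B| - |A ∩ B|
= 28 + 20 - 12
= 36

|A ∪ B| = 36


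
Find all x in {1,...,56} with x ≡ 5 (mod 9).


Checking each candidate:
Condition: x in {1,...,56} with x ≡ 5 (mod 9)
Result = {5, 14, 23, 32, 41, 50}

{5, 14, 23, 32, 41, 50}


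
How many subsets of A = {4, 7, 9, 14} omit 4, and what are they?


A subset of A that omits 4 is a subset of A \ {4}, so there are 2^(n-1) = 2^3 = 8 of them.
Subsets excluding 4: ∅, {7}, {9}, {14}, {7, 9}, {7, 14}, {9, 14}, {7, 9, 14}

Subsets excluding 4 (8 total): ∅, {7}, {9}, {14}, {7, 9}, {7, 14}, {9, 14}, {7, 9, 14}


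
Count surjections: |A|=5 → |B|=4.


n = |A| = 5, k = |B| = 4. Surjections via inclusion-exclusion:
S(n,k) = Σ(-1)^i × C(k,i) × (k-i)^n, i=0 to k
i=0: (-1)^0×C(4,0)×4^5 = 1024
i=1: (-1)^1×C(4,1)×3^5 = -972
i=2: (-1)^2×C(4,2)×2^5 = 192
i=3: (-1)^3×C(4,3)×1^5 = -4
i=4: (-1)^4×C(4,4)×0^5 = 0
Total = 240

Number of surjections = 240


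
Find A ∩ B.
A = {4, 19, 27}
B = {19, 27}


A ∩ B = elements in both A and B
A = {4, 19, 27}
B = {19, 27}
A ∩ B = {19, 27}

A ∩ B = {19, 27}


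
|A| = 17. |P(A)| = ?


Number of subsets = 2^n
= 2^17
= 131072

|P(A)| = 131072


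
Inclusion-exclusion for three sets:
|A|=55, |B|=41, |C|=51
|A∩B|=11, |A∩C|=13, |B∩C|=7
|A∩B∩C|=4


|A∪B∪C| = |A|+|B|+|C| - |A∩B|-|A∩C|-|B∩C| + |A∩B∩C|
= 55+41+51 - 11-13-7 + 4
= 147 - 31 + 4
= 120

|A ∪ B ∪ C| = 120


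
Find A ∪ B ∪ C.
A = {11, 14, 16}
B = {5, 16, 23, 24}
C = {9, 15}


A ∪ B = {5, 11, 14, 16, 23, 24}
(A ∪ B) ∪ C = {5, 9, 11, 14, 15, 16, 23, 24}

A ∪ B ∪ C = {5, 9, 11, 14, 15, 16, 23, 24}


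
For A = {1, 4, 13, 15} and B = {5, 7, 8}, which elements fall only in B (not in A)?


A = {1, 4, 13, 15}
B = {5, 7, 8}
Region: only in B (not in A)
Elements: {5, 7, 8}

Elements only in B (not in A): {5, 7, 8}


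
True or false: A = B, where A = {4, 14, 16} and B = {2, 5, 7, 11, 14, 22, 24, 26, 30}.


Two sets are equal iff they have exactly the same elements.
A = {4, 14, 16}
B = {2, 5, 7, 11, 14, 22, 24, 26, 30}
Differences: {2, 4, 5, 7, 11, 16, 22, 24, 26, 30}
A ≠ B

No, A ≠ B


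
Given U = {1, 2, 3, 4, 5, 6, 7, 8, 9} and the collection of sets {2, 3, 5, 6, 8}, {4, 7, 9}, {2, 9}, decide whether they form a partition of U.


A partition requires: (1) non-empty parts, (2) pairwise disjoint, (3) union = U
Parts: {2, 3, 5, 6, 8}, {4, 7, 9}, {2, 9}
Union of parts: {2, 3, 4, 5, 6, 7, 8, 9}
U = {1, 2, 3, 4, 5, 6, 7, 8, 9}
All non-empty? True
Pairwise disjoint? False
Covers U? False

No, not a valid partition


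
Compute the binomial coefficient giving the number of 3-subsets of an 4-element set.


C(n,k) = n! / (k!(n-k)!)
C(4,3) = 4! / (3!1!)
= 4

C(4,3) = 4


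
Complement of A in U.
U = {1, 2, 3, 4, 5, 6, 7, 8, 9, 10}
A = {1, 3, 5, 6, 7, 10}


Aᶜ = U \ A = elements in U but not in A
U = {1, 2, 3, 4, 5, 6, 7, 8, 9, 10}
A = {1, 3, 5, 6, 7, 10}
Aᶜ = {2, 4, 8, 9}

Aᶜ = {2, 4, 8, 9}


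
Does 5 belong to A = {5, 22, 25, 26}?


A = {5, 22, 25, 26}
Checking if 5 is in A
5 is in A → True

5 ∈ A


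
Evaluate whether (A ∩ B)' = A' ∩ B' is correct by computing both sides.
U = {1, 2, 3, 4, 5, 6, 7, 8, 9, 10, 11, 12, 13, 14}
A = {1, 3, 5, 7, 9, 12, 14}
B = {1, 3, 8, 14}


LHS: A ∩ B = {1, 3, 14}
(A ∩ B)' = U \ (A ∩ B) = {2, 4, 5, 6, 7, 8, 9, 10, 11, 12, 13}
A' = {2, 4, 6, 8, 10, 11, 13}, B' = {2, 4, 5, 6, 7, 9, 10, 11, 12, 13}
Claimed RHS: A' ∩ B' = {2, 4, 6, 10, 11, 13}
Identity is INVALID: LHS = {2, 4, 5, 6, 7, 8, 9, 10, 11, 12, 13} but the RHS claimed here equals {2, 4, 6, 10, 11, 13}. The correct form is (A ∩ B)' = A' ∪ B'.

Identity is invalid: (A ∩ B)' = {2, 4, 5, 6, 7, 8, 9, 10, 11, 12, 13} but A' ∩ B' = {2, 4, 6, 10, 11, 13}. The correct De Morgan law is (A ∩ B)' = A' ∪ B'.


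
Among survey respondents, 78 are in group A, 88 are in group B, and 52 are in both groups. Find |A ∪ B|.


|A ∪ B| = |A| + |B| - |A ∩ B|
= 78 + 88 - 52
= 114

|A ∪ B| = 114


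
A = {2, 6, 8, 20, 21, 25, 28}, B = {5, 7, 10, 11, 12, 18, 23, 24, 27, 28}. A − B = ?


A \ B = elements in A but not in B
A = {2, 6, 8, 20, 21, 25, 28}
B = {5, 7, 10, 11, 12, 18, 23, 24, 27, 28}
Remove from A any elements in B
A \ B = {2, 6, 8, 20, 21, 25}

A \ B = {2, 6, 8, 20, 21, 25}


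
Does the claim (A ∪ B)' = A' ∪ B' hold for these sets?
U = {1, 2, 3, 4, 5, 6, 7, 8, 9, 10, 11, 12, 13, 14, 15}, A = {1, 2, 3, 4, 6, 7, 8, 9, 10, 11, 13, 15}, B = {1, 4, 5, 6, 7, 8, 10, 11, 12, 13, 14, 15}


LHS: A ∪ B = {1, 2, 3, 4, 5, 6, 7, 8, 9, 10, 11, 12, 13, 14, 15}
(A ∪ B)' = U \ (A ∪ B) = ∅
A' = {5, 12, 14}, B' = {2, 3, 9}
Claimed RHS: A' ∪ B' = {2, 3, 5, 9, 12, 14}
Identity is INVALID: LHS = ∅ but the RHS claimed here equals {2, 3, 5, 9, 12, 14}. The correct form is (A ∪ B)' = A' ∩ B'.

Identity is invalid: (A ∪ B)' = ∅ but A' ∪ B' = {2, 3, 5, 9, 12, 14}. The correct De Morgan law is (A ∪ B)' = A' ∩ B'.


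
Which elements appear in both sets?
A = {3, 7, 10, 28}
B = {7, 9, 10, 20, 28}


A ∩ B = elements in both A and B
A = {3, 7, 10, 28}
B = {7, 9, 10, 20, 28}
A ∩ B = {7, 10, 28}

A ∩ B = {7, 10, 28}


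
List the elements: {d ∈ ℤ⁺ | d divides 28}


Checking each candidate:
Condition: positive divisors of 28
Result = {1, 2, 4, 7, 14, 28}

{1, 2, 4, 7, 14, 28}


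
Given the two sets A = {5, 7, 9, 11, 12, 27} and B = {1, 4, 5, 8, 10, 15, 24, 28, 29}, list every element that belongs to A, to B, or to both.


A ∪ B = all elements in A or B (or both)
A = {5, 7, 9, 11, 12, 27}
B = {1, 4, 5, 8, 10, 15, 24, 28, 29}
A ∪ B = {1, 4, 5, 7, 8, 9, 10, 11, 12, 15, 24, 27, 28, 29}

A ∪ B = {1, 4, 5, 7, 8, 9, 10, 11, 12, 15, 24, 27, 28, 29}


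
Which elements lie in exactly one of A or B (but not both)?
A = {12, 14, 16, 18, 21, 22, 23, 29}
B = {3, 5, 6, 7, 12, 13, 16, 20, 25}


A △ B = (A \ B) ∪ (B \ A) = elements in exactly one of A or B
A \ B = {14, 18, 21, 22, 23, 29}
B \ A = {3, 5, 6, 7, 13, 20, 25}
A △ B = {3, 5, 6, 7, 13, 14, 18, 20, 21, 22, 23, 25, 29}

A △ B = {3, 5, 6, 7, 13, 14, 18, 20, 21, 22, 23, 25, 29}


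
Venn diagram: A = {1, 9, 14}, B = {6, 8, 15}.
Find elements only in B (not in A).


A = {1, 9, 14}
B = {6, 8, 15}
Region: only in B (not in A)
Elements: {6, 8, 15}

Elements only in B (not in A): {6, 8, 15}


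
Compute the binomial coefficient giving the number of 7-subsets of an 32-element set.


C(n,k) = n! / (k!(n-k)!)
C(32,7) = 32! / (7!25!)
= 3365856

C(32,7) = 3365856


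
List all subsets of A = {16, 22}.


|A| = 2, so |P(A)| = 2^2 = 4
Enumerate subsets by cardinality (0 to 2):
∅, {16}, {22}, {16, 22}

P(A) has 4 subsets: ∅, {16}, {22}, {16, 22}


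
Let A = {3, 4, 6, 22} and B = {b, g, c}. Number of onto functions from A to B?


n = |A| = 4, k = |B| = 3. Surjections via inclusion-exclusion:
S(n,k) = Σ(-1)^i × C(k,i) × (k-i)^n, i=0 to k
i=0: (-1)^0×C(3,0)×3^4 = 81
i=1: (-1)^1×C(3,1)×2^4 = -48
i=2: (-1)^2×C(3,2)×1^4 = 3
i=3: (-1)^3×C(3,3)×0^4 = 0
Total = 36

Number of surjections = 36


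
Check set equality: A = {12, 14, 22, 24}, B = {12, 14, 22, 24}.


Two sets are equal iff they have exactly the same elements.
A = {12, 14, 22, 24}
B = {12, 14, 22, 24}
Same elements → A = B

Yes, A = B


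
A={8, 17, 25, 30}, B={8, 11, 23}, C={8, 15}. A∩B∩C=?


A ∩ B = {8}
(A ∩ B) ∩ C = {8}

A ∩ B ∩ C = {8}


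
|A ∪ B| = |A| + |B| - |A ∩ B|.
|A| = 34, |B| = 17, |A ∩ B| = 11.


|A ∪ B| = |A| + |B| - |A ∩ B|
= 34 + 17 - 11
= 40

|A ∪ B| = 40


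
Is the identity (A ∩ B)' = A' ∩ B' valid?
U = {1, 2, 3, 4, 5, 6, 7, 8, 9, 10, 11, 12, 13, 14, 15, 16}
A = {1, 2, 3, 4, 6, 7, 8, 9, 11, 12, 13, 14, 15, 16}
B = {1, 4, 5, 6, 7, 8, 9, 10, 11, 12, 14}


LHS: A ∩ B = {1, 4, 6, 7, 8, 9, 11, 12, 14}
(A ∩ B)' = U \ (A ∩ B) = {2, 3, 5, 10, 13, 15, 16}
A' = {5, 10}, B' = {2, 3, 13, 15, 16}
Claimed RHS: A' ∩ B' = ∅
Identity is INVALID: LHS = {2, 3, 5, 10, 13, 15, 16} but the RHS claimed here equals ∅. The correct form is (A ∩ B)' = A' ∪ B'.

Identity is invalid: (A ∩ B)' = {2, 3, 5, 10, 13, 15, 16} but A' ∩ B' = ∅. The correct De Morgan law is (A ∩ B)' = A' ∪ B'.
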